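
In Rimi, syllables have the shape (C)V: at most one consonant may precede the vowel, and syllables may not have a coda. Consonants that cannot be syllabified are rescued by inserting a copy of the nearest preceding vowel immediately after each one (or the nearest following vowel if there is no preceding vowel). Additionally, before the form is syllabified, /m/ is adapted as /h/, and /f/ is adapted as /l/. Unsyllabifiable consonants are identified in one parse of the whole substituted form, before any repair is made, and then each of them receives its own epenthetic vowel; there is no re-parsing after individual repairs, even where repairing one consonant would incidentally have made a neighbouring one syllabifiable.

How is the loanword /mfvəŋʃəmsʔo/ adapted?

Substitution: /m/ → /h/, /f/ → /l/, giving /hlvəŋʃəhsʔo/.
The consonants /h/, /l/, /ŋ/, /h/, /s/ cannot be parsed into a legal (C)V syllable (no codas are permitted; onsets are limited to one consonant).
Each unlicensed consonant becomes the onset of a new syllable: /h/ → /hə/, /l/ → /lə/, /ŋ/ → /ŋə/, /h/ → /hə/, /s/ → /sə/.

hələvəŋəʃəhəsəʔo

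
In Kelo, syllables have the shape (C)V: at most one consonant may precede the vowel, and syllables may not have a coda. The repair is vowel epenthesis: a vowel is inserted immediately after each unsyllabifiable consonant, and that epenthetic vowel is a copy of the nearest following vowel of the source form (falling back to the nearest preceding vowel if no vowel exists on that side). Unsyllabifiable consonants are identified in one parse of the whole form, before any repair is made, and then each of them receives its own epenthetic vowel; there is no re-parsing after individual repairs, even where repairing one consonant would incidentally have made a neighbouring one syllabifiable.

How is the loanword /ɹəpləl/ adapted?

ɹəpələlə

Syllabifying with onset maximization leaves /p/, /l/ stranded (no codas are permitted; onsets are limited to one consonant).
Each unlicensed consonant becomes the onset of a new syllable: /p/ → /pə/, /l/ → /lə/.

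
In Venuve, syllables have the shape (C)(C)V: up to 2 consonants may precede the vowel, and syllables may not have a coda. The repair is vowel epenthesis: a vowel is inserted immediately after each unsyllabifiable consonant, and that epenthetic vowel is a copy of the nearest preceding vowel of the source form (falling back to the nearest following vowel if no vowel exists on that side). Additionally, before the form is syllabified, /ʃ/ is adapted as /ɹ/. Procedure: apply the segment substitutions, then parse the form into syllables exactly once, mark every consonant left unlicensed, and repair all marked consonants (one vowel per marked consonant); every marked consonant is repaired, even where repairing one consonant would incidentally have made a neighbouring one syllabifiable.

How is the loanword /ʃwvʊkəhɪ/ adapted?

ɹʊwvʊkəhɪ

Substitution: /ʃ/ → /ɹ/, giving /ɹwvʊkəhɪ/.
Under (C)(C)V, the unsyllabifiable consonants are /ɹ/ (no codas are permitted; onsets may contain at most 2 consonants).
Inserting the epenthetic vowel yields /ɹ/ → /ɹʊ/.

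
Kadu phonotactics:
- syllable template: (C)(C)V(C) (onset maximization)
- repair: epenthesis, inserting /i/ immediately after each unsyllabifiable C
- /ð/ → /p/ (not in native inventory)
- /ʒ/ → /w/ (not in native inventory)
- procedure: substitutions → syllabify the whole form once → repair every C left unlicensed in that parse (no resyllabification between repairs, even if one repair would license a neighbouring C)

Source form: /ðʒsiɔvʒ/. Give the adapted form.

Substitution: /ð/ → /p/, /ʒ/ → /w/, giving /pwsiɔvw/.
The consonants /p/, /w/ cannot be parsed into a legal (C)(C)V(C) syllable (at most one coda consonant is licensed; onsets may contain at most 2 consonants).
Each unlicensed consonant becomes the onset of a new syllable: /p/ → /pi/, /w/ → /wi/.

piwsiɔvwi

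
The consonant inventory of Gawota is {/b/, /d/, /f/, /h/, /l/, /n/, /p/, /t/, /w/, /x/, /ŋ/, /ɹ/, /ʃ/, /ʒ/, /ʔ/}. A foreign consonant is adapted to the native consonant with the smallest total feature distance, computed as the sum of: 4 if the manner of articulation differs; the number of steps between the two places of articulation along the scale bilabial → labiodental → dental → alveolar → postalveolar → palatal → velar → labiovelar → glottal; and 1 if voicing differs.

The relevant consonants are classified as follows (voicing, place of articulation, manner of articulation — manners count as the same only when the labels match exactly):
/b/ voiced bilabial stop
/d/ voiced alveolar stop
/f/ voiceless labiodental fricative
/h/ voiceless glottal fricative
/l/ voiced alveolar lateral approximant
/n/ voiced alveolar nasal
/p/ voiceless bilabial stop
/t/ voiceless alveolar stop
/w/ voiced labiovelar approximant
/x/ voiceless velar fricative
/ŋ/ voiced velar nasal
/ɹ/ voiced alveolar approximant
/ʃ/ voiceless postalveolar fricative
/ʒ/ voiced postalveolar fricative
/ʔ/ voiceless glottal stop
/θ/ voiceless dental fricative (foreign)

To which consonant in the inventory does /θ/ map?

/f/ is closest: same manner (fricative), place distance 1 (dental→labiodental), same voicing; total 1. Next closest is /ʃ/ at distance 2.

f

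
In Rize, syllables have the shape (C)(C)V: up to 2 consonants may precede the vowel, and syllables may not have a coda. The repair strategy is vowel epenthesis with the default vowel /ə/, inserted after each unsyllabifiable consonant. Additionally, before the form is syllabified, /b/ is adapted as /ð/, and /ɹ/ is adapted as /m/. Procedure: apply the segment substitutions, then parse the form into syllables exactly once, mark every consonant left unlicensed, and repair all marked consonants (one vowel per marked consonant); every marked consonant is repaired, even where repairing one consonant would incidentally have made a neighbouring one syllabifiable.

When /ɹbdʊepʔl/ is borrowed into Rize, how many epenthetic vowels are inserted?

After substitution the input is /mðdʊepʔl/.
The unsyllabifiable consonants are /m/, /p/, /ʔ/, /l/; each receives one epenthetic vowel.

4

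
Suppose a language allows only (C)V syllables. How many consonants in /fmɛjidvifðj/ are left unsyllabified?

5

Syllabifying with onset maximization leaves /f/, /d/, /f/, /ð/, /j/ stranded (no codas are permitted; onsets are limited to one consonant).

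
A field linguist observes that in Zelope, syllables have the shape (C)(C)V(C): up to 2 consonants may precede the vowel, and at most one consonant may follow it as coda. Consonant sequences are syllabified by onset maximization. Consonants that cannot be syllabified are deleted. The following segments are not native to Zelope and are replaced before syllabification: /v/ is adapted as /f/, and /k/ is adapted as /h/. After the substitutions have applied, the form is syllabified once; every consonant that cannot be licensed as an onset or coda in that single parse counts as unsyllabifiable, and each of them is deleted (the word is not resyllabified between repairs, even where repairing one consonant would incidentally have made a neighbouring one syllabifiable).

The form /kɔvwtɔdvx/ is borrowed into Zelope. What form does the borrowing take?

Substitution: /k/ → /h/, /v/ → /f/, giving /hɔfwtɔdfx/.
The consonants /f/, /x/ cannot be parsed into a legal (C)(C)V(C) syllable (at most one coda consonant is licensed; onsets may contain at most 2 consonants).
Each unlicensed consonant is deleted: /f/, /x/.

hɔfwtɔd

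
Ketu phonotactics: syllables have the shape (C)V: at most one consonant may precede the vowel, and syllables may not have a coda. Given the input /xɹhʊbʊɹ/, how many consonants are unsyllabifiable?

The consonants /x/, /ɹ/, /ɹ/ cannot be parsed into a legal (C)V syllable (no codas are permitted; onsets are limited to one consonant).

3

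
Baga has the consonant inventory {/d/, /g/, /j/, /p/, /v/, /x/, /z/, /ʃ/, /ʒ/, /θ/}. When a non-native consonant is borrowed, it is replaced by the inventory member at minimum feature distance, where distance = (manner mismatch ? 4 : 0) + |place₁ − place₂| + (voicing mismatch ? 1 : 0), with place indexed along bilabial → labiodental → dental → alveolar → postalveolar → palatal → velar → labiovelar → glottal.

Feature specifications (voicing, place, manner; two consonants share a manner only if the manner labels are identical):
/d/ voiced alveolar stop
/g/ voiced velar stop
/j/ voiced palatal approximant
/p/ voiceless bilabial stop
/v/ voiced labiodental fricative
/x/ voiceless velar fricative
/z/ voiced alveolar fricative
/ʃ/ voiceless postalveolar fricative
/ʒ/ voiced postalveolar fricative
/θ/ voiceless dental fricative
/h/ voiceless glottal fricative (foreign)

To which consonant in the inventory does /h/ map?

x

/x/ is closest: same manner (fricative), place distance 2 (glottal→velar), same voicing; total 2. Next closest is /ʃ/ at distance 4.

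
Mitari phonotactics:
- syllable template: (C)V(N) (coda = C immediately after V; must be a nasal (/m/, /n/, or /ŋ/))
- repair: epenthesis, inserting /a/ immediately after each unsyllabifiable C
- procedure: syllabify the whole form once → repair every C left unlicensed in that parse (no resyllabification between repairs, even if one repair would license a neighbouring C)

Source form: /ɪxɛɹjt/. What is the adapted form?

ɪxɛɹajata

The consonants /ɹ/, /j/, /t/ cannot be parsed into a legal (C)V(N) syllable (only a nasal (/m/, /n/, or /ŋ/) is licensed in coda position; onsets are limited to one consonant).
Inserting the epenthetic vowel yields /ɹ/ → /ɹa/, /j/ → /ja/, /t/ → /ta/.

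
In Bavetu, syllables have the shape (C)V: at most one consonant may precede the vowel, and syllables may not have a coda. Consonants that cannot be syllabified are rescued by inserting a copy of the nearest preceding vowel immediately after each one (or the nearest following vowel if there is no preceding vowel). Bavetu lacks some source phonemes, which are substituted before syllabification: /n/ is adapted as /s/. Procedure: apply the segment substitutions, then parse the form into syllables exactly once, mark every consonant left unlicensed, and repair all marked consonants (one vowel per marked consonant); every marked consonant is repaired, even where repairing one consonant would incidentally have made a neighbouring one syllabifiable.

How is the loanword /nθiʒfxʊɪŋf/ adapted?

siθiʒifixʊɪŋɪfɪ

Substitution: /n/ → /s/, giving /sθiʒfxʊɪŋf/.
Under (C)V, the unsyllabifiable consonants are /s/, /ʒ/, /f/, /ŋ/, /f/ (no codas are permitted; onsets are limited to one consonant).
Inserting the epenthetic vowel yields /s/ → /si/, /ʒ/ → /ʒi/, /f/ → /fi/, /ŋ/ → /ŋɪ/, /f/ → /fɪ/.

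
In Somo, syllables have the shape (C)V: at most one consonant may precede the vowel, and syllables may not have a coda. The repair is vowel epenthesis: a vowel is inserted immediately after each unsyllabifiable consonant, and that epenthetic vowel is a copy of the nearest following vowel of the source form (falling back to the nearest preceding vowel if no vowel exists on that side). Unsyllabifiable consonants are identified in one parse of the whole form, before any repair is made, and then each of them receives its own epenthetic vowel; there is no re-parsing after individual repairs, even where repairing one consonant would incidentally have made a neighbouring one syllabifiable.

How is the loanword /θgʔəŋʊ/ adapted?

Under (C)V, the unsyllabifiable consonants are /θ/, /g/ (no codas are permitted; onsets are limited to one consonant).
Inserting the epenthetic vowel yields /θ/ → /θə/, /g/ → /gə/.

θəgəʔəŋʊ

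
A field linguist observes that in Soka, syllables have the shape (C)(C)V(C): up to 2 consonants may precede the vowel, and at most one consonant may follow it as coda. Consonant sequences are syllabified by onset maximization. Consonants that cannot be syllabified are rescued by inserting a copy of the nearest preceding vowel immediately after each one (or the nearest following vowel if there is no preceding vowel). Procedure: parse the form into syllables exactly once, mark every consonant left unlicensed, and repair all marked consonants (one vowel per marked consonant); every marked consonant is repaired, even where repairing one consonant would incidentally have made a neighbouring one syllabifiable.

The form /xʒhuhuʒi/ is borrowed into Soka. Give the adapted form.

Syllabifying with onset maximization leaves /x/ stranded (at most one coda consonant is licensed; onsets may contain at most 2 consonants).
Each unlicensed consonant becomes the onset of a new syllable: /x/ → /xu/.

xuʒhuhuʒi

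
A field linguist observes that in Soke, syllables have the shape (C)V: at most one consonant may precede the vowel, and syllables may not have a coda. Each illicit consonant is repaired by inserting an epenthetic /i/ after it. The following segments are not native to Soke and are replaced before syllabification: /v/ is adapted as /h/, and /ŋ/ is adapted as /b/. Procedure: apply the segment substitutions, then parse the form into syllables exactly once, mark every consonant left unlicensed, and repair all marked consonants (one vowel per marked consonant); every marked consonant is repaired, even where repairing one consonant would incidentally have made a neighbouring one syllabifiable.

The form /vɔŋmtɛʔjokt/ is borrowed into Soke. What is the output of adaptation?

hɔbimitɛʔijokiti

Substitution: /v/ → /h/, /ŋ/ → /b/, giving /hɔbmtɛʔjokt/.
Under (C)V, the unsyllabifiable consonants are /b/, /m/, /ʔ/, /k/, /t/ (no codas are permitted; onsets are limited to one consonant).
Each unlicensed consonant becomes the onset of a new syllable: /b/ → /bi/, /m/ → /mi/, /ʔ/ → /ʔi/, /k/ → /ki/, /t/ → /ti/.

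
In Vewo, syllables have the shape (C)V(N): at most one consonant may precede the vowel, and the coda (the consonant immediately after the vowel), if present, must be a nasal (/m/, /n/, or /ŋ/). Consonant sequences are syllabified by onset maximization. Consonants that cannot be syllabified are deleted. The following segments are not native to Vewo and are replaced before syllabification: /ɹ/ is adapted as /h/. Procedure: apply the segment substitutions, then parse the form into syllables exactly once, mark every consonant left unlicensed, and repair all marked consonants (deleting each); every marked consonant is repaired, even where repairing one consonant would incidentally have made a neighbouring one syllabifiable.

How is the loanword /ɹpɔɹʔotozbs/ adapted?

Substitution: /ɹ/ → /h/, giving /hpɔhʔotozbs/.
Syllabifying with onset maximization leaves /h/, /h/, /z/, /b/, /s/ stranded (only a nasal (/m/, /n/, or /ŋ/) is licensed in coda position; onsets are limited to one consonant).
Each unlicensed consonant is deleted: /h/, /h/, /z/, /b/, /s/.

pɔʔoto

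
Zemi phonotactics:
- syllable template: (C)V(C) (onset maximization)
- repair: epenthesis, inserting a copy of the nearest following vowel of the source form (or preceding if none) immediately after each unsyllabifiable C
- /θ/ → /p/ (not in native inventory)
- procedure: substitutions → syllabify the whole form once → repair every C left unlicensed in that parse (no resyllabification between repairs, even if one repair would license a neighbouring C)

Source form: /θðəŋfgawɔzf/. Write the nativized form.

pəðəŋfagawɔzfɔ

Substitution: /θ/ → /p/, giving /pðəŋfgawɔzf/.
The consonants /p/, /f/, /f/ cannot be parsed into a legal (C)V(C) syllable (at most one coda consonant is licensed; onsets are limited to one consonant).
Each unlicensed consonant becomes the onset of a new syllable: /p/ → /pə/, /f/ → /fa/, /f/ → /fɔ/.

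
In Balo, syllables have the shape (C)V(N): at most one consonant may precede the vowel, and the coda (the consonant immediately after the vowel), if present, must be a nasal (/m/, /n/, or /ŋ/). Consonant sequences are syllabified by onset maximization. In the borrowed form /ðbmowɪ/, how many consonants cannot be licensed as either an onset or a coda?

2

Syllabifying with onset maximization leaves /ð/, /b/ stranded (only a nasal (/m/, /n/, or /ŋ/) is licensed in coda position; onsets are limited to one consonant).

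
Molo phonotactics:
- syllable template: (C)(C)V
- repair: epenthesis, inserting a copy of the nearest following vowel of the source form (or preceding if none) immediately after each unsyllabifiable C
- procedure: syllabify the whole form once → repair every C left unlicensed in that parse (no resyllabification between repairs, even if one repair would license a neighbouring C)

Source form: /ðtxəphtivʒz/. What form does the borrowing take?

ðətxəpihtiviʒizi

The consonants /ð/, /p/, /v/, /ʒ/, /z/ cannot be parsed into a legal (C)(C)V syllable (no codas are permitted; onsets may contain at most 2 consonants).
Inserting the epenthetic vowel yields /ð/ → /ðə/, /p/ → /pi/, /v/ → /vi/, /ʒ/ → /ʒi/, /z/ → /zi/.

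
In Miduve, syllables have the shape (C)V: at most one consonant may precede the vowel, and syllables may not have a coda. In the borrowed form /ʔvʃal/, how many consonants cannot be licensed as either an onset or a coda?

Under (C)V, the unsyllabifiable consonants are /ʔ/, /v/, /l/ (no codas are permitted; onsets are limited to one consonant).

3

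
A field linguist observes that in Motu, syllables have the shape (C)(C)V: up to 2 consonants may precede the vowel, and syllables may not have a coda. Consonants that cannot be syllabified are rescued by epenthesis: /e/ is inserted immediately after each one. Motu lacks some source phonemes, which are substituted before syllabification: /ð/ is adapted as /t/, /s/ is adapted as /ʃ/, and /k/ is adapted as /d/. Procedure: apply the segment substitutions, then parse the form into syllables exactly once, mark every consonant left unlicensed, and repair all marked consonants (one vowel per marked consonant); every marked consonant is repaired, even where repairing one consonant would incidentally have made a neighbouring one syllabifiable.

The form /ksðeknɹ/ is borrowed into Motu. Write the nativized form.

Substitution: /k/ → /d/, /s/ → /ʃ/, /ð/ → /t/, giving /dʃtednɹ/.
Under (C)(C)V, the unsyllabifiable consonants are /d/, /d/, /n/, /ɹ/ (no codas are permitted; onsets may contain at most 2 consonants).
Epenthesis after each stranded consonant: /d/ → /de/, /d/ → /de/, /n/ → /ne/, /ɹ/ → /ɹe/.

deʃtedeneɹe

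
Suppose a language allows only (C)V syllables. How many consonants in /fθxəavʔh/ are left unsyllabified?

5

The consonants /f/, /θ/, /v/, /ʔ/, /h/ cannot be parsed into a legal (C)V syllable (no codas are permitted; onsets are limited to one consonant).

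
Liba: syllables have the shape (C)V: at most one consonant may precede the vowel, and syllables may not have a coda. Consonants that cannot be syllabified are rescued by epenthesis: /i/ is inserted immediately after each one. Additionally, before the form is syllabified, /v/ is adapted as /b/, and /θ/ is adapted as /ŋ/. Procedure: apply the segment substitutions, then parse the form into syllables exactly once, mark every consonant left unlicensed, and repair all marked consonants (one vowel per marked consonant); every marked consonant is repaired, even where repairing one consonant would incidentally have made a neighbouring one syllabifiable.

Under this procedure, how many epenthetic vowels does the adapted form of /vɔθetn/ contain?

2

After substitution the input is /bɔŋetn/.
The unsyllabifiable consonants are /t/, /n/; each receives one epenthetic vowel.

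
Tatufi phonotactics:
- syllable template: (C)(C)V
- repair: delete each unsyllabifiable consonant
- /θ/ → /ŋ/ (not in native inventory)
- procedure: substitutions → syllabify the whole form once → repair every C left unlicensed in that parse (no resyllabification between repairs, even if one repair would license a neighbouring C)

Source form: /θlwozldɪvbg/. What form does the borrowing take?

Substitution: /θ/ → /ŋ/, giving /ŋlwozldɪvbg/.
The consonants /ŋ/, /z/, /v/, /b/, /g/ cannot be parsed into a legal (C)(C)V syllable (no codas are permitted; onsets may contain at most 2 consonants).
Each unlicensed consonant is deleted: /ŋ/, /z/, /v/, /b/, /g/.

lwoldɪ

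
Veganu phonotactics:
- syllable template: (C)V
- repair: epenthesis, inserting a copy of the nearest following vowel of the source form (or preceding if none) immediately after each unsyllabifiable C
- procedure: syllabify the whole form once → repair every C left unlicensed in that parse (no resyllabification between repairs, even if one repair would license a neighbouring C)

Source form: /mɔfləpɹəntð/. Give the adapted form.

Under (C)V, the unsyllabifiable consonants are /f/, /p/, /n/, /t/, /ð/ (no codas are permitted; onsets are limited to one consonant).
Inserting the epenthetic vowel yields /f/ → /fə/, /p/ → /pə/, /n/ → /nə/, /t/ → /tə/, /ð/ → /ðə/.

mɔfələpəɹənətəðə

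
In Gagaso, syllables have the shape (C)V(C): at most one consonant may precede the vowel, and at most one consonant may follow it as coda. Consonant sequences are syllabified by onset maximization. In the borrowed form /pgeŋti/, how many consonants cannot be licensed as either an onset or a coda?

1

Syllabifying with onset maximization leaves /p/ stranded (at most one coda consonant is licensed; onsets are limited to one consonant).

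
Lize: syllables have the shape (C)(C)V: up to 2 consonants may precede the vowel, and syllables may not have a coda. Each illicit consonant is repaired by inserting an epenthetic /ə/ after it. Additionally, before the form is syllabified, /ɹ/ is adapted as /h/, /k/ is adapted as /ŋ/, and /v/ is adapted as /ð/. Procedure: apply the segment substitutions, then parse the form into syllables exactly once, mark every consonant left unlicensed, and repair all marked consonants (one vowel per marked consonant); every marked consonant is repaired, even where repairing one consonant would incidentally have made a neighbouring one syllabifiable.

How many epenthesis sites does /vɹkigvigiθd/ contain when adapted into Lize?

3

After substitution the input is /ðhŋigðigiθd/.
The unsyllabifiable consonants are /ð/, /θ/, /d/; each receives one epenthetic vowel.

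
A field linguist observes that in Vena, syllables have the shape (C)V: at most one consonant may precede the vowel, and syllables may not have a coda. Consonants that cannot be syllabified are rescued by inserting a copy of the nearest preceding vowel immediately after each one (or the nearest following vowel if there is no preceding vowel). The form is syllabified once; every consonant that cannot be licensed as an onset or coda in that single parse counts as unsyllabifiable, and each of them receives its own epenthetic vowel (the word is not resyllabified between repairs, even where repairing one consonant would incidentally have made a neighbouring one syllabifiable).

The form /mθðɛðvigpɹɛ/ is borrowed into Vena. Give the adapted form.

The consonants /m/, /θ/, /ð/, /g/, /p/ cannot be parsed into a legal (C)V syllable (no codas are permitted; onsets are limited to one consonant).
Epenthesis after each stranded consonant: /m/ → /mɛ/, /θ/ → /θɛ/, /ð/ → /ðɛ/, /g/ → /gi/, /p/ → /pi/.

mɛθɛðɛðɛvigipiɹɛ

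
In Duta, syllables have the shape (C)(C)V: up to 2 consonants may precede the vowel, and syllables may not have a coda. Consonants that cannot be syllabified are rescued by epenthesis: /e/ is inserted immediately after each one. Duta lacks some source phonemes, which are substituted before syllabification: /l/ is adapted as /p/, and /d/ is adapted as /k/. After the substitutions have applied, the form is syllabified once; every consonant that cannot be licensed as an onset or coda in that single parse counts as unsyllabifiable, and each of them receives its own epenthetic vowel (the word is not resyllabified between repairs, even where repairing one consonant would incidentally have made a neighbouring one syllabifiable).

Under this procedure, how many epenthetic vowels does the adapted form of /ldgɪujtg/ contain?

After substitution the input is /pkgɪujtg/.
The unsyllabifiable consonants are /p/, /j/, /t/, /g/; each receives one epenthetic vowel.

4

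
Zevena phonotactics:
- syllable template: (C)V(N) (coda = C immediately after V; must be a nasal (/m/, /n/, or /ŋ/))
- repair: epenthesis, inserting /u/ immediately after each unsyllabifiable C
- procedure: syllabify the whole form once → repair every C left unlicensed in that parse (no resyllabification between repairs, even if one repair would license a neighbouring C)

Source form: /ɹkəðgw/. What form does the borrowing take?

ɹukəðuguwu

Syllabifying with onset maximization leaves /ɹ/, /ð/, /g/, /w/ stranded (only a nasal (/m/, /n/, or /ŋ/) is licensed in coda position; onsets are limited to one consonant).
Each unlicensed consonant becomes the onset of a new syllable: /ɹ/ → /ɹu/, /ð/ → /ðu/, /g/ → /gu/, /w/ → /wu/.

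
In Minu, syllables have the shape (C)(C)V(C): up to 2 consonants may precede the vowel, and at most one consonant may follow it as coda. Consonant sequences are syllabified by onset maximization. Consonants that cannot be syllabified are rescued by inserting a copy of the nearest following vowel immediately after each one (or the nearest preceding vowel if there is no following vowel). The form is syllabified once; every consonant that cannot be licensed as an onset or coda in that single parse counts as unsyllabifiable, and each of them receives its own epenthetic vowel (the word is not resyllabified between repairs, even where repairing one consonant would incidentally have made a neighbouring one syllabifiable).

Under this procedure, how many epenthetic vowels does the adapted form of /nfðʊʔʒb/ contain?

3

The unsyllabifiable consonants are /n/, /ʒ/, /b/; each receives one epenthetic vowel.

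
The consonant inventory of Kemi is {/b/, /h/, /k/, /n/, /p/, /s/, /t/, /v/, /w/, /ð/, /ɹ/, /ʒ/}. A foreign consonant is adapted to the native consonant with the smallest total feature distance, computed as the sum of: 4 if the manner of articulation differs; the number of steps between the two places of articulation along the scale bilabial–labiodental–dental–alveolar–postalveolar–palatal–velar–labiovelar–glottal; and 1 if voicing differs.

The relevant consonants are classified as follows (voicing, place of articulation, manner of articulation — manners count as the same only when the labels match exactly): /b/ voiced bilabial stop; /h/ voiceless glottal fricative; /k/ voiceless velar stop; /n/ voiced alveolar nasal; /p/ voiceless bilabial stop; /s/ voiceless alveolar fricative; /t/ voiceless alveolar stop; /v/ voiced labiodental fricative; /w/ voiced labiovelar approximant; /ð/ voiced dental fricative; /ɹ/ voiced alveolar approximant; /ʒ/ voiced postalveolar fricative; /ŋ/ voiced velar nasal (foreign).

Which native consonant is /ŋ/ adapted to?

/n/ is closest: same manner (nasal), place distance 3 (velar→alveolar), same voicing; total 3. Next closest is /k/ at distance 5.

n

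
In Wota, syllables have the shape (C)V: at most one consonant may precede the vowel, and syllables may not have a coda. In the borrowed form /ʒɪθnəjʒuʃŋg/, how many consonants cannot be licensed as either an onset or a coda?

5

Syllabifying with onset maximization leaves /θ/, /j/, /ʃ/, /ŋ/, /g/ stranded (no codas are permitted; onsets are limited to one consonant).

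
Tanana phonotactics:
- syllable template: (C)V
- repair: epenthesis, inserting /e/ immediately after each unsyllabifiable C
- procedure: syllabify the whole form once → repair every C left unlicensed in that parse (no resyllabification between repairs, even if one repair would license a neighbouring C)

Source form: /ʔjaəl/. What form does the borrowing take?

ʔejaəle

Under (C)V, the unsyllabifiable consonants are /ʔ/, /l/ (no codas are permitted; onsets are limited to one consonant).
Each unlicensed consonant becomes the onset of a new syllable: /ʔ/ → /ʔe/, /l/ → /le/.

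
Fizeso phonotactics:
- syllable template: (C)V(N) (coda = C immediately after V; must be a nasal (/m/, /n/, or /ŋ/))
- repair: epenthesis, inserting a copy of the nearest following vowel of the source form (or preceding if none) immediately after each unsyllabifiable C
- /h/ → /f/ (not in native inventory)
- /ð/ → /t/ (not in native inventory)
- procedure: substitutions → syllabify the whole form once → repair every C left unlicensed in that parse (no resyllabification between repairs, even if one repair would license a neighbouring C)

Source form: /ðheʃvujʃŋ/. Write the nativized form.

tefeʃuvujuʃuŋu

Substitution: /ð/ → /t/, /h/ → /f/, giving /tfeʃvujʃŋ/.
The consonants /t/, /ʃ/, /j/, /ʃ/, /ŋ/ cannot be parsed into a legal (C)V(N) syllable (only a nasal (/m/, /n/, or /ŋ/) is licensed in coda position; onsets are limited to one consonant).
Epenthesis after each stranded consonant: /t/ → /te/, /ʃ/ → /ʃu/, /j/ → /ju/, /ʃ/ → /ʃu/, /ŋ/ → /ŋu/.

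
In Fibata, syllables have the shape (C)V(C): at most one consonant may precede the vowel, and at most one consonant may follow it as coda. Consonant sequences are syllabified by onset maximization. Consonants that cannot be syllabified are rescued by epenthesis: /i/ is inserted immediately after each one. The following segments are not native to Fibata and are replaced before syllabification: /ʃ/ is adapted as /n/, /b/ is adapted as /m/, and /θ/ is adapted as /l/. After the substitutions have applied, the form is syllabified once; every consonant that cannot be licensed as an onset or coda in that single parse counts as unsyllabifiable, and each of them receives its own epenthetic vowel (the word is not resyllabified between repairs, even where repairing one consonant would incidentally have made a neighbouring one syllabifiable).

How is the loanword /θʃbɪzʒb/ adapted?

linimɪzʒimi

Substitution: /θ/ → /l/, /ʃ/ → /n/, /b/ → /m/, giving /lnmɪzʒm/.
Syllabifying with onset maximization leaves /l/, /n/, /ʒ/, /m/ stranded (at most one coda consonant is licensed; onsets are limited to one consonant).
Inserting the epenthetic vowel yields /l/ → /li/, /n/ → /ni/, /ʒ/ → /ʒi/, /m/ → /mi/.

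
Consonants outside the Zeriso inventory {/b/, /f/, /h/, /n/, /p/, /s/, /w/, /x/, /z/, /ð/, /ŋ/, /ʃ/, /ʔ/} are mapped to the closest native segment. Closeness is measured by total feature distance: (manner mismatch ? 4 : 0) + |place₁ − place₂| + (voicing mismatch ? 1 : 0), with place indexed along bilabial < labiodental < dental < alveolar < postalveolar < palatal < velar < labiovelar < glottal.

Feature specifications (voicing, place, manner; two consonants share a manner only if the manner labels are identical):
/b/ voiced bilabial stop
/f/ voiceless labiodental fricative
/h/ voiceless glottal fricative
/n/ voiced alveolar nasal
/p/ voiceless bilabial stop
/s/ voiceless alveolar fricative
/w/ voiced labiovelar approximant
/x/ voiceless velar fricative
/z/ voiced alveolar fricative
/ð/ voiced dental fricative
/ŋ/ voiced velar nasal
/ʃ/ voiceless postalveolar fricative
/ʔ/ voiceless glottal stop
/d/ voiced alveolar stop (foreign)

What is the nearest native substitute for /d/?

b

/b/ is closest: same manner (stop), place distance 3 (alveolar→bilabial), same voicing; total 3. Next closest is /n/ at distance 4.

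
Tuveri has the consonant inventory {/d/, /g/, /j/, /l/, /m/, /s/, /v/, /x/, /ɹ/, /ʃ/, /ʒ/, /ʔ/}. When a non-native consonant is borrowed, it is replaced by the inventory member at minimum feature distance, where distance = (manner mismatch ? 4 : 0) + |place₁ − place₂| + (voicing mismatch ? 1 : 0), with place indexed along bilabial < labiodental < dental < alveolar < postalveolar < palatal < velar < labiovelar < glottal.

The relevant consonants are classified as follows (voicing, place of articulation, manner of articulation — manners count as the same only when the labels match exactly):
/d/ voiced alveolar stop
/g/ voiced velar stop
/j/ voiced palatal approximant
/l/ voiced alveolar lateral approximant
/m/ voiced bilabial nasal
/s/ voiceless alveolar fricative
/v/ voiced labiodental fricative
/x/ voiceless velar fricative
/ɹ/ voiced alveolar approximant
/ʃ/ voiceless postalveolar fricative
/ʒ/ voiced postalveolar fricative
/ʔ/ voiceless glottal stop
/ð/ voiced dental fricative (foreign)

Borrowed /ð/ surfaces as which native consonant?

v

/v/ is closest: same manner (fricative), place distance 1 (dental→labiodental), same voicing; total 1. Next closest is /s/ at distance 2.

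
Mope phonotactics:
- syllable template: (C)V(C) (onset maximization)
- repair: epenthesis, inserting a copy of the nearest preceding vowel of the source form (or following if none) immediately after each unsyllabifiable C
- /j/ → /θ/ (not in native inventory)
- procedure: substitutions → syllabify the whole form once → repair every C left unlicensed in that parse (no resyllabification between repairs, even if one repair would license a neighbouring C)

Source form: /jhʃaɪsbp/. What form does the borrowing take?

Substitution: /j/ → /θ/, giving /θhʃaɪsbp/.
Under (C)V(C), the unsyllabifiable consonants are /θ/, /h/, /b/, /p/ (at most one coda consonant is licensed; onsets are limited to one consonant).
Epenthesis after each stranded consonant: /θ/ → /θa/, /h/ → /ha/, /b/ → /bɪ/, /p/ → /pɪ/.

θahaʃaɪsbɪpɪ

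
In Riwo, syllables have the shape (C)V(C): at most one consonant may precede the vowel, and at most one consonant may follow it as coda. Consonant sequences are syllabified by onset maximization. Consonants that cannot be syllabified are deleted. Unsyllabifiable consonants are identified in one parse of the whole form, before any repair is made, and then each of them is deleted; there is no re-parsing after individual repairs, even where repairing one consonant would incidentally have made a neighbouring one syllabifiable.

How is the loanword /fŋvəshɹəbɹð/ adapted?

vəsɹəb

Syllabifying with onset maximization leaves /f/, /ŋ/, /h/, /ɹ/, /ð/ stranded (at most one coda consonant is licensed; onsets are limited to one consonant).
Each unlicensed consonant is deleted: /f/, /ŋ/, /h/, /ɹ/, /ð/.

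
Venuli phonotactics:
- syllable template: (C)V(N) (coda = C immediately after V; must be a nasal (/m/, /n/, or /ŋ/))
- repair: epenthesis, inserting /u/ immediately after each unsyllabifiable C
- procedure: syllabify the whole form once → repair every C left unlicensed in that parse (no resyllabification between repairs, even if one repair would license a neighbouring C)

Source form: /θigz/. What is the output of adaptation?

θiguzu

The consonants /g/, /z/ cannot be parsed into a legal (C)V(N) syllable (only a nasal (/m/, /n/, or /ŋ/) is licensed in coda position; onsets are limited to one consonant).
Inserting the epenthetic vowel yields /g/ → /gu/, /z/ → /zu/.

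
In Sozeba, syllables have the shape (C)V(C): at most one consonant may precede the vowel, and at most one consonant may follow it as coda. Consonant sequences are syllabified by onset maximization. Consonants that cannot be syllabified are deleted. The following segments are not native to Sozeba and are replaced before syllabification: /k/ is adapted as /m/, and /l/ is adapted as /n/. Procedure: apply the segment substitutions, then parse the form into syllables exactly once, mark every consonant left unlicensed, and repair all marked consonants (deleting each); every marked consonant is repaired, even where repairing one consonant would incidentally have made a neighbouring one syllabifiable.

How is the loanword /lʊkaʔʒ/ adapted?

Substitution: /l/ → /n/, /k/ → /m/, giving /nʊmaʔʒ/.
The consonants /ʒ/ cannot be parsed into a legal (C)V(C) syllable (at most one coda consonant is licensed; onsets are limited to one consonant).
Deleting the stranded consonants removes /ʒ/.

nʊmaʔ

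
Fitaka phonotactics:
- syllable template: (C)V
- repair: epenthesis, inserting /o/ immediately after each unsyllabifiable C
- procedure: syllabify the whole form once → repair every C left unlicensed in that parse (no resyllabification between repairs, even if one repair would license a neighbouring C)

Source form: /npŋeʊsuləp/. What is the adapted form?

Under (C)V, the unsyllabifiable consonants are /n/, /p/, /p/ (no codas are permitted; onsets are limited to one consonant).
Each unlicensed consonant becomes the onset of a new syllable: /n/ → /no/, /p/ → /po/, /p/ → /po/.

nopoŋeʊsuləpo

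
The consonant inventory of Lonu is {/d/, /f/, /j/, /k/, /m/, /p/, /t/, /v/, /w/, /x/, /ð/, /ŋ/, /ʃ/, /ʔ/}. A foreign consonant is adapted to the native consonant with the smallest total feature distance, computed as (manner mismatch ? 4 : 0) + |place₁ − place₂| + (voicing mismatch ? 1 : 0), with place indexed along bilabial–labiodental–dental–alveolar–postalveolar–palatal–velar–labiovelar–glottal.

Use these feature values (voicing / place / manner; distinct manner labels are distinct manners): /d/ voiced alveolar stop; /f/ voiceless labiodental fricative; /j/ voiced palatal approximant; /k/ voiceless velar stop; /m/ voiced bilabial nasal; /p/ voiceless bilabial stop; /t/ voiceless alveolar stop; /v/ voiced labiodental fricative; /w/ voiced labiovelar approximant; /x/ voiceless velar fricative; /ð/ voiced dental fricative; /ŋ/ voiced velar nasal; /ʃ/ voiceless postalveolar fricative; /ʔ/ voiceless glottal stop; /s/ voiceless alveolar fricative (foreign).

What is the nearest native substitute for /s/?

ʃ

/ʃ/ is closest: same manner (fricative), place distance 1 (alveolar→postalveolar), same voicing; total 1. Next closest is /f/ at distance 2.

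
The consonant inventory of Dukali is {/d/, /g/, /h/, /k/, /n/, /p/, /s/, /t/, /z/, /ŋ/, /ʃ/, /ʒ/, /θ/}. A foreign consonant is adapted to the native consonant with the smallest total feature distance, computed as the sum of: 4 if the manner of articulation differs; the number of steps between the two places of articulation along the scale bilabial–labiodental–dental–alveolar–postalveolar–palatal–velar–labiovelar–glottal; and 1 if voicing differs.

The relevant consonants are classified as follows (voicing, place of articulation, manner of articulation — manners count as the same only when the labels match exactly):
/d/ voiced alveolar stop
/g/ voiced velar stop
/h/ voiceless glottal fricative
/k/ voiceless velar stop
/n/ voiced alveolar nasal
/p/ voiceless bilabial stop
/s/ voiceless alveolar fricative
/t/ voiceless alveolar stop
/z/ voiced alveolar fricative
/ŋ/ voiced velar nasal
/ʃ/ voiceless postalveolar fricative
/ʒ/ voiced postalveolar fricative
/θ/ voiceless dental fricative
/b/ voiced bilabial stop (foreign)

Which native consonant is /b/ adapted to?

/p/ is closest: same manner (stop), place distance 0 (bilabial→bilabial), voicing differs (+1); total 1. Next closest is /d/ at distance 3.

p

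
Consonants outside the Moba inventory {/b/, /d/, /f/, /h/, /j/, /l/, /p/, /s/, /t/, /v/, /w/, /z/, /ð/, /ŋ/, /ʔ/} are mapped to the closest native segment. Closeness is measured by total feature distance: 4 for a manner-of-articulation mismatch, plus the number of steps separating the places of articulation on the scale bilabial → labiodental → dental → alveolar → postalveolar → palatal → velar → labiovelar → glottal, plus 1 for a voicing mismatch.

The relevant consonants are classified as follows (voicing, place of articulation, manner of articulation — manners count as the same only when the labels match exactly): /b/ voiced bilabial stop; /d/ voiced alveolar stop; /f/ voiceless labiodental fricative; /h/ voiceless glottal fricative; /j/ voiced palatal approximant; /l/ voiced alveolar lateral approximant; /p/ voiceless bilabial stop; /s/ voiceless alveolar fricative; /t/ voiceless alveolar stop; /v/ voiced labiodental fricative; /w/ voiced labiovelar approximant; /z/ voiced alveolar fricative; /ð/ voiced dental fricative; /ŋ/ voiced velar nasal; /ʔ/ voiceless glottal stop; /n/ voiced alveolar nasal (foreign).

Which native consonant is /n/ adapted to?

/ŋ/ is closest: same manner (nasal), place distance 3 (alveolar→velar), same voicing; total 3. Next closest is /d/ at distance 4.

ŋ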